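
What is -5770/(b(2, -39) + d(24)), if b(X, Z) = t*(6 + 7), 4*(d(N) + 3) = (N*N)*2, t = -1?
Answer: -2885/136 ≈ -21.213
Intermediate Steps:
d(N) = -3 + N²/2 (d(N) = -3 + ((N*N)*2)/4 = -3 + (N²*2)/4 = -3 + (2*N²)/4 = -3 + N²/2)
b(X, Z) = -13 (b(X, Z) = -(6 + 7) = -1*13 = -13)
-5770/(b(2, -39) + d(24)) = -5770/(-13 + (-3 + (½)*24²)) = -5770/(-13 + (-3 + (½)*576)) = -5770/(-13 + (-3 + 288)) = -5770/(-13 + 285) = -5770/272 = -5770*1/272 = -2885/136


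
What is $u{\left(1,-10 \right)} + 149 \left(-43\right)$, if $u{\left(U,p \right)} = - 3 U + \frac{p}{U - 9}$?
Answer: $- \frac{25635}{4} \approx -6408.8$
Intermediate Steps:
$u{\left(U,p \right)} = - 3 U + \frac{p}{-9 + U}$
$u{\left(1,-10 \right)} + 149 \left(-43\right) = \frac{-10 - 3 \cdot 1^{2} + 27 \cdot 1}{-9 + 1} + 149 \left(-43\right) = \frac{-10 - 3 + 27}{-8} - 6407 = - \frac{-10 - 3 + 27}{8} - 6407 = \left(- \frac{1}{8}\right) 14 - 6407 = - \frac{7}{4} - 6407 = - \frac{25635}{4}$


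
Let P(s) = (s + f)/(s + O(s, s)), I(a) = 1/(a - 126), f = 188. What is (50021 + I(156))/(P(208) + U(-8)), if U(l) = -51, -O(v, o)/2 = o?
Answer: -39016406/41265 ≈ -945.51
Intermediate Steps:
O(v, o) = -2*o
I(a) = 1/(-126 + a)
P(s) = -(188 + s)/s (P(s) = (s + 188)/(s - 2*s) = (188 + s)/((-s)) = (188 + s)*(-1/s) = -(188 + s)/s)
(50021 + I(156))/(P(208) + U(-8)) = (50021 + 1/(-126 + 156))/((-188 - 1*208)/208 - 51) = (50021 + 1/30)/((-188 - 208)/208 - 51) = (50021 + 1/30)/((1/208)*(-396) - 51) = 1500631/(30*(-99/52 - 51)) = 1500631/(30*(-2751/52)) = (1500631/30)*(-52/2751) = -39016406/41265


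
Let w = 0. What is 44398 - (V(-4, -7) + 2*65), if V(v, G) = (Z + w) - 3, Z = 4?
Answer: 44267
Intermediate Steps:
V(v, G) = 1 (V(v, G) = (4 + 0) - 3 = 4 - 3 = 1)
44398 - (V(-4, -7) + 2*65) = 44398 - (1 + 2*65) = 44398 - (1 + 130) = 44398 - 1*131 = 44398 - 131 = 44267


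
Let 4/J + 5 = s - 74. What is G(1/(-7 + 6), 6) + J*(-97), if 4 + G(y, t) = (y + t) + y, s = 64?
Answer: 388/15 ≈ 25.867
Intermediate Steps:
G(y, t) = -4 + t + 2*y (G(y, t) = -4 + ((y + t) + y) = -4 + ((t + y) + y) = -4 + (t + 2*y) = -4 + t + 2*y)
J = -4/15 (J = 4/(-5 + (64 - 74)) = 4/(-5 - 10) = 4/(-15) = 4*(-1/15) = -4/15 ≈ -0.26667)
G(1/(-7 + 6), 6) + J*(-97) = (-4 + 6 + 2/(-7 + 6)) - 4/15*(-97) = (-4 + 6 + 2/(-1)) + 388/15 = (-4 + 6 + 2*(-1)) + 388/15 = (-4 + 6 - 2) + 388/15 = 0 + 388/15 = 388/15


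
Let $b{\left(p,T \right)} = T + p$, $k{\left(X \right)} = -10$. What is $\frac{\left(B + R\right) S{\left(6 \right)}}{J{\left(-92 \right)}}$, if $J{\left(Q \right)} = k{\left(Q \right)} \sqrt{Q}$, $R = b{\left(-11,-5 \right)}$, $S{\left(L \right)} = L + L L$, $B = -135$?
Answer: $- \frac{3171 i \sqrt{23}}{230} \approx - 66.12 i$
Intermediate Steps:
$S{\left(L \right)} = L + L^{2}$
$R = -16$ ($R = -5 - 11 = -16$)
$J{\left(Q \right)} = - 10 \sqrt{Q}$
$\frac{\left(B + R\right) S{\left(6 \right)}}{J{\left(-92 \right)}} = \frac{\left(-135 - 16\right) 6 \left(1 + 6\right)}{\left(-10\right) \sqrt{-92}} = \frac{\left(-151\right) 6 \cdot 7}{\left(-10\right) 2 i \sqrt{23}} = \frac{\left(-151\right) 42}{\left(-20\right) i \sqrt{23}} = - 6342 \frac{i \sqrt{23}}{460} = - \frac{3171 i \sqrt{23}}{230}$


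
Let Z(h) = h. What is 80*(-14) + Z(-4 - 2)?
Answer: -1126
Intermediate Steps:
80*(-14) + Z(-4 - 2) = 80*(-14) + (-4 - 2) = -1120 - 6 = -1126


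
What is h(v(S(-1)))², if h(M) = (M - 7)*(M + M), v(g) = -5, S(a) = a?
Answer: 14400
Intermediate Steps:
h(M) = 2*M*(-7 + M) (h(M) = (-7 + M)*(2*M) = 2*M*(-7 + M))
h(v(S(-1)))² = (2*(-5)*(-7 - 5))² = (2*(-5)*(-12))² = 120² = 14400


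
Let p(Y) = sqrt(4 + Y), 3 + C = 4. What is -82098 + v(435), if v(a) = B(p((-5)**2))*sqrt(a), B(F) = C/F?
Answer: -82098 + sqrt(15) ≈ -82094.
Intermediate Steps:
C = 1 (C = -3 + 4 = 1)
B(F) = 1/F
v(a) = sqrt(29)*sqrt(a)/29 (v(a) = sqrt(a)/(sqrt(4 + (-5)**2)) = sqrt(a)/(sqrt(4 + 25)) = sqrt(a)/(sqrt(29)) = (sqrt(29)/29)*sqrt(a) = sqrt(29)*sqrt(a)/29)
-82098 + v(435) = -82098 + sqrt(29)*sqrt(435)/29 = -82098 + sqrt(15)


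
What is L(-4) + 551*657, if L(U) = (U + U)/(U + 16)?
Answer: 1086019/3 ≈ 3.6201e+5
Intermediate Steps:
L(U) = 2*U/(16 + U) (L(U) = (2*U)/(16 + U) = 2*U/(16 + U))
L(-4) + 551*657 = 2*(-4)/(16 - 4) + 551*657 = 2*(-4)/12 + 362007 = 2*(-4)*(1/12) + 362007 = -2/3 + 362007 = 1086019/3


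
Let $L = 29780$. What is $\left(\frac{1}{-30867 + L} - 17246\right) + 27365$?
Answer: $\frac{10999352}{1087} \approx 10119.0$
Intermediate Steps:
$\left(\frac{1}{-30867 + L} - 17246\right) + 27365 = \left(\frac{1}{-30867 + 29780} - 17246\right) + 27365 = \left(\frac{1}{-1087} - 17246\right) + 27365 = \left(- \frac{1}{1087} - 17246\right) + 27365 = - \frac{18746403}{1087} + 27365 = \frac{10999352}{1087}$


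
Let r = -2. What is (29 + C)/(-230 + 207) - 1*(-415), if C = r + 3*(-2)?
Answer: 9524/23 ≈ 414.09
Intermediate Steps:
C = -8 (C = -2 + 3*(-2) = -2 - 6 = -8)
(29 + C)/(-230 + 207) - 1*(-415) = (29 - 8)/(-230 + 207) - 1*(-415) = 21/(-23) + 415 = 21*(-1/23) + 415 = -21/23 + 415 = 9524/23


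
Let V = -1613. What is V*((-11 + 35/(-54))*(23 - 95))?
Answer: -4058308/3 ≈ -1.3528e+6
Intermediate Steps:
V*((-11 + 35/(-54))*(23 - 95)) = -1613*(-11 + 35/(-54))*(23 - 95) = -1613*(-11 + 35*(-1/54))*(-72) = -1613*(-11 - 35/54)*(-72) = -(-1014577)*(-72)/54 = -1613*2516/3 = -4058308/3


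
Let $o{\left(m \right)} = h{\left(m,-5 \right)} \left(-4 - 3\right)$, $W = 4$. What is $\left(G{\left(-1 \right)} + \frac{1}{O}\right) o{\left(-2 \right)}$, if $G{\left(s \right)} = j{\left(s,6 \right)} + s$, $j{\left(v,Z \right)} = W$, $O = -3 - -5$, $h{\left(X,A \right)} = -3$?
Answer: $\frac{147}{2} \approx 73.5$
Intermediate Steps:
$o{\left(m \right)} = 21$ ($o{\left(m \right)} = - 3 \left(-4 - 3\right) = \left(-3\right) \left(-7\right) = 21$)
$O = 2$ ($O = -3 + 5 = 2$)
$j{\left(v,Z \right)} = 4$
$G{\left(s \right)} = 4 + s$
$\left(G{\left(-1 \right)} + \frac{1}{O}\right) o{\left(-2 \right)} = \left(\left(4 - 1\right) + \frac{1}{2}\right) 21 = \left(3 + \frac{1}{2}\right) 21 = \frac{7}{2} \cdot 21 = \frac{147}{2}$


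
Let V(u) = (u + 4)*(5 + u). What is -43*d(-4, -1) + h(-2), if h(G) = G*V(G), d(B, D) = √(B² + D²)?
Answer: -12 - 43*√17 ≈ -189.29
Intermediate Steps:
V(u) = (4 + u)*(5 + u)
h(G) = G*(20 + G² + 9*G)
-43*d(-4, -1) + h(-2) = -43*√((-4)² + (-1)²) - 2*(20 + (-2)² + 9*(-2)) = -43*√(16 + 1) - 2*(20 + 4 - 18) = -43*√17 - 2*6 = -43*√17 - 12 = -12 - 43*√17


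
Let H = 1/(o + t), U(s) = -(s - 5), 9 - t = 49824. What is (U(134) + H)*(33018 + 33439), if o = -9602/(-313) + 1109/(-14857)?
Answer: -1984719905380236091/231509445618 ≈ -8.5730e+6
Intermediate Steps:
o = 142309797/4650241 (o = -9602*(-1/313) + 1109*(-1/14857) = 9602/313 - 1109/14857 = 142309797/4650241 ≈ 30.603)
t = -49815 (t = 9 - 1*49824 = 9 - 49824 = -49815)
U(s) = 5 - s (U(s) = -(-5 + s) = 5 - s)
H = -4650241/231509445618 (H = 1/(142309797/4650241 - 49815) = 1/(-231509445618/4650241) = -4650241/231509445618 ≈ -2.0087e-5)
(U(134) + H)*(33018 + 33439) = ((5 - 1*134) - 4650241/231509445618)*(33018 + 33439) = ((5 - 134) - 4650241/231509445618)*66457 = (-129 - 4650241/231509445618)*66457 = -29864723134963/231509445618*66457 = -1984719905380236091/231509445618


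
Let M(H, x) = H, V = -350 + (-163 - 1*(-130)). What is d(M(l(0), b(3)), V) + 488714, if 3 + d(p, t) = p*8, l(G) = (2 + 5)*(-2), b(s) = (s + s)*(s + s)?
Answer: 488599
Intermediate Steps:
b(s) = 4*s² (b(s) = (2*s)*(2*s) = 4*s²)
V = -383 (V = -350 + (-163 + 130) = -350 - 33 = -383)
l(G) = -14 (l(G) = 7*(-2) = -14)
d(p, t) = -3 + 8*p (d(p, t) = -3 + p*8 = -3 + 8*p)
d(M(l(0), b(3)), V) + 488714 = (-3 + 8*(-14)) + 488714 = (-3 - 112) + 488714 = -115 + 488714 = 488599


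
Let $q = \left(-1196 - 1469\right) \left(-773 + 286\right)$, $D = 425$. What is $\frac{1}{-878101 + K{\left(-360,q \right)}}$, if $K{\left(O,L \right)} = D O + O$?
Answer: $- \frac{1}{1031461} \approx -9.695 \cdot 10^{-7}$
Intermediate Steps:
$q = 1297855$ ($q = \left(-2665\right) \left(-487\right) = 1297855$)
$K{\left(O,L \right)} = 426 O$ ($K{\left(O,L \right)} = 425 O + O = 426 O$)
$\frac{1}{-878101 + K{\left(-360,q \right)}} = \frac{1}{-878101 + 426 \left(-360\right)} = \frac{1}{-878101 - 153360} = \frac{1}{-1031461} = - \frac{1}{1031461}$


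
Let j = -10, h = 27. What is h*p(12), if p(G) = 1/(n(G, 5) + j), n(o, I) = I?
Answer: -27/5 ≈ -5.4000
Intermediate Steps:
p(G) = -⅕ (p(G) = 1/(5 - 10) = 1/(-5) = -⅕)
h*p(12) = 27*(-⅕) = -27/5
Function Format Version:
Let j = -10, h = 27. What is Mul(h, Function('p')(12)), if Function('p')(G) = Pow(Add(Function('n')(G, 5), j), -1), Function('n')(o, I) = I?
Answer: Rational(-27, 5) ≈ -5.4000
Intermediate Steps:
Function('p')(G) = Rational(-1, 5) (Function('p')(G) = Pow(Add(5, -10), -1) = Pow(-5, -1) = Rational(-1, 5))
Mul(h, Function('p')(12)) = Mul(27, Rational(-1, 5)) = Rational(-27, 5)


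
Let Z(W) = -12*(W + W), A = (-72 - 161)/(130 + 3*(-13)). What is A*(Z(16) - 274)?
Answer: 21902/13 ≈ 1684.8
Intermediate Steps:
A = -233/91 (A = -233/(130 - 39) = -233/91 ≈ -2.5604)
Z(W) = -24*W
A*(Z(16) - 274) = -233*(-24*16 - 274)/91 = -233*(-384 - 274)/91 = -233/91*(-658) = 21902/13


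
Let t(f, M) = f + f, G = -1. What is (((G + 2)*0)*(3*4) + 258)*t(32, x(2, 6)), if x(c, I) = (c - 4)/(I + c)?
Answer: 16512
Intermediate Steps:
x(c, I) = (-4 + c)/(I + c)
t(f, M) = 2*f
(((G + 2)*0)*(3*4) + 258)*t(32, x(2, 6)) = (((-1 + 2)*0)*(3*4) + 258)*(2*32) = ((1*0)*12 + 258)*64 = (0*12 + 258)*64 = (0 + 258)*64 = 258*64 = 16512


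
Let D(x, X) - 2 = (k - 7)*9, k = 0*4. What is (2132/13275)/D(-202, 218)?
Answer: -2132/809775 ≈ -0.0026328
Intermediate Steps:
k = 0
D(x, X) = -61 (D(x, X) = 2 + (0 - 7)*9 = 2 - 7*9 = 2 - 63 = -61)
(2132/13275)/D(-202, 218) = (2132/13275)/(-61) = (2132*(1/13275))*(-1/61) = (2132/13275)*(-1/61) = -2132/809775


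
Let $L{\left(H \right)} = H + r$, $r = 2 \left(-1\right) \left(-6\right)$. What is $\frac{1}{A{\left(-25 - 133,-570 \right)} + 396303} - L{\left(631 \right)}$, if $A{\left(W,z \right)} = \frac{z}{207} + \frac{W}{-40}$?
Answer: $- \frac{351656564233}{546899791} \approx -643.0$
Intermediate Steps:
$r = 12$ ($r = \left(-2\right) \left(-6\right) = 12$)
$A{\left(W,z \right)} = - \frac{W}{40} + \frac{z}{207}$ ($A{\left(W,z \right)} = z \frac{1}{207} + W \left(- \frac{1}{40}\right) = \frac{z}{207} - \frac{W}{40} = - \frac{W}{40} + \frac{z}{207}$)
$L{\left(H \right)} = 12 + H$ ($L{\left(H \right)} = H + 12 = 12 + H$)
$\frac{1}{A{\left(-25 - 133,-570 \right)} + 396303} - L{\left(631 \right)} = \frac{1}{\left(- \frac{-25 - 133}{40} + \frac{1}{207} \left(-570\right)\right) + 396303} - \left(12 + 631\right) = \frac{1}{\left(- \frac{-25 - 133}{40} - \frac{190}{69}\right) + 396303} - 643 = \frac{1}{\left(\left(- \frac{1}{40}\right) \left(-158\right) - \frac{190}{69}\right) + 396303} - 643 = \frac{1}{\left(\frac{79}{20} - \frac{190}{69}\right) + 396303} - 643 = \frac{1}{\frac{1651}{1380} + 396303} - 643 = \frac{1}{\frac{546899791}{1380}} - 643 = \frac{1380}{546899791} - 643 = - \frac{351656564233}{546899791}$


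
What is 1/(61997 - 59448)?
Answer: 1/2549 ≈ 0.00039231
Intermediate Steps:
1/(61997 - 59448) = 1/2549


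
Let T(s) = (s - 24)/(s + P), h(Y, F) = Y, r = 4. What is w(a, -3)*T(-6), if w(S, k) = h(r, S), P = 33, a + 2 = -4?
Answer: -40/9 ≈ -4.4444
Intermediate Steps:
a = -6 (a = -2 - 4 = -6)
T(s) = (-24 + s)/(33 + s) (T(s) = (s - 24)/(s + 33) = (-24 + s)/(33 + s))
w(S, k) = 4
w(a, -3)*T(-6) = 4*((-24 - 6)/(33 - 6)) = 4*(-30/27) = 4*((1/27)*(-30)) = 4*(-10/9) = -40/9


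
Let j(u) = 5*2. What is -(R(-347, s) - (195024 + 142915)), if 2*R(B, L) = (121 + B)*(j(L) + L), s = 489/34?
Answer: 11583603/34 ≈ 3.4069e+5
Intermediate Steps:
j(u) = 10
s = 489/34 (s = 489*(1/34) = 489/34 ≈ 14.382)
R(B, L) = (10 + L)*(121 + B)/2 (R(B, L) = ((121 + B)*(10 + L))/2 = ((10 + L)*(121 + B))/2 = (10 + L)*(121 + B)/2)
-(R(-347, s) - (195024 + 142915)) = -((605 + 5*(-347) + (121/2)*(489/34) + (½)*(-347)*(489/34)) - (195024 + 142915)) = -((605 - 1735 + 59169/68 - 169683/68) - 1*337939) = -(-93677/34 - 337939) = -1*(-11583603/34) = 11583603/34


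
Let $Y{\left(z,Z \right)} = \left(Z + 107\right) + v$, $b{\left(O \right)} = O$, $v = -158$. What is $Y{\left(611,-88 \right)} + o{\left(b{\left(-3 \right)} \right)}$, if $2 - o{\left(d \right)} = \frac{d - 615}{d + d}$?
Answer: $-240$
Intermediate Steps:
$Y{\left(z,Z \right)} = -51 + Z$ ($Y{\left(z,Z \right)} = \left(Z + 107\right) - 158 = \left(107 + Z\right) - 158 = -51 + Z$)
$o{\left(d \right)} = 2 - \frac{-615 + d}{2 d}$ ($o{\left(d \right)} = 2 - \frac{d - 615}{d + d} = 2 - \frac{-615 + d}{2 d}$)
$Y{\left(611,-88 \right)} + o{\left(b{\left(-3 \right)} \right)} = \left(-51 - 88\right) + \frac{3 \left(205 - 3\right)}{2 \left(-3\right)} = -139 + \frac{3}{2} \left(- \frac{1}{3}\right) 202 = -139 - 101 = -240$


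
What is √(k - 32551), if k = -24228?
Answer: I*√56779 ≈ 238.28*I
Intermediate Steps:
√(k - 32551) = √(-24228 - 32551) = √(-56779) = I*√56779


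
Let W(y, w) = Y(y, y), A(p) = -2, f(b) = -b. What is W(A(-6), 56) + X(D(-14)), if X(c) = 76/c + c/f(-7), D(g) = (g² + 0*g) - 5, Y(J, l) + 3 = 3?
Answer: 37013/1337 ≈ 27.684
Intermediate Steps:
Y(J, l) = 0 (Y(J, l) = -3 + 3 = 0)
D(g) = -5 + g² (D(g) = (g² + 0) - 5 = g² - 5 = -5 + g²)
X(c) = 76/c + c/7 (X(c) = 76/c + c/((-1*(-7))) = 76/c + c/7)
W(y, w) = 0
W(A(-6), 56) + X(D(-14)) = 0 + (76/(-5 + (-14)²) + (-5 + (-14)²)/7) = 0 + (76/(-5 + 196) + (-5 + 196)/7) = 0 + (76/191 + (⅐)*191) = 0 + (76*(1/191) + 191/7) = 0 + (76/191 + 191/7) = 0 + 37013/1337 = 37013/1337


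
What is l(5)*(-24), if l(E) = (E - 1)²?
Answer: -384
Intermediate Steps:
l(E) = (-1 + E)²
l(5)*(-24) = (-1 + 5)²*(-24) = 4²*(-24) = 16*(-24) = -384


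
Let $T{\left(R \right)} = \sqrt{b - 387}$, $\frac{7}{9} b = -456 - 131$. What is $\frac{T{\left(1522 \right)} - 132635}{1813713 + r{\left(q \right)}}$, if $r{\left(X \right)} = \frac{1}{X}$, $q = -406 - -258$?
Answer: $- \frac{19629980}{268429523} + \frac{888 i \sqrt{1554}}{1879006661} \approx -0.073129 + 1.863 \cdot 10^{-5} i$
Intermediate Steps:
$b = - \frac{5283}{7}$ ($b = \frac{9 \left(-456 - 131\right)}{7} = \frac{9}{7} \left(-587\right) = - \frac{5283}{7} \approx -754.71$)
$q = -148$ ($q = -406 + 258 = -148$)
$T{\left(R \right)} = \frac{6 i \sqrt{1554}}{7}$ ($T{\left(R \right)} = \sqrt{- \frac{5283}{7} - 387} = \sqrt{- \frac{7992}{7}} = \frac{6 i \sqrt{1554}}{7}$)
$\frac{T{\left(1522 \right)} - 132635}{1813713 + r{\left(q \right)}} = \frac{\frac{6 i \sqrt{1554}}{7} - 132635}{1813713 + \frac{1}{-148}} = \frac{-132635 + \frac{6 i \sqrt{1554}}{7}}{1813713 - \frac{1}{148}} = \frac{-132635 + \frac{6 i \sqrt{1554}}{7}}{\frac{268429523}{148}} = \left(-132635 + \frac{6 i \sqrt{1554}}{7}\right) \frac{148}{268429523} = - \frac{19629980}{268429523} + \frac{888 i \sqrt{1554}}{1879006661}$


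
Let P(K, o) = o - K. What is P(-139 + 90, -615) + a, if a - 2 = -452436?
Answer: -453000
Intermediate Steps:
a = -452434 (a = 2 - 452436 = -452434)
P(-139 + 90, -615) + a = (-615 - (-139 + 90)) - 452434 = (-615 - 1*(-49)) - 452434 = (-615 + 49) - 452434 = -566 - 452434 = -453000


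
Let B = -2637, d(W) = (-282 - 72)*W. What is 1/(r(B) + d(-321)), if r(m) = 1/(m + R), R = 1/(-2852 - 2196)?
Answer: 13311577/1512647735770 ≈ 8.8002e-6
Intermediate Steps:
d(W) = -354*W
R = -1/5048 (R = 1/(-5048) = -1/5048 ≈ -0.00019810)
r(m) = 1/(-1/5048 + m) (r(m) = 1/(m - 1/5048) = 1/(-1/5048 + m))
1/(r(B) + d(-321)) = 1/(5048/(-1 + 5048*(-2637)) - 354*(-321)) = 1/(5048/(-1 - 13311576) + 113634) = 1/(5048/(-13311577) + 113634) = 1/(5048*(-1/13311577) + 113634) = 1/(-5048/13311577 + 113634) = 1/(1512647735770/13311577) = 13311577/1512647735770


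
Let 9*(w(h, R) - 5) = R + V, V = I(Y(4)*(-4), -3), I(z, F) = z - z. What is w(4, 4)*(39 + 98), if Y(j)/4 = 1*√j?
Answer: 6713/9 ≈ 745.89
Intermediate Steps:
Y(j) = 4*√j (Y(j) = 4*(1*√j) = 4*√j)
I(z, F) = 0
V = 0
w(h, R) = 5 + R/9 (w(h, R) = 5 + (R + 0)/9 = 5 + R/9)
w(4, 4)*(39 + 98) = (5 + (⅑)*4)*(39 + 98) = (5 + 4/9)*137 = (49/9)*137 = 6713/9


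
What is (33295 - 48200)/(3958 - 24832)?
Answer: 14905/20874 ≈ 0.71405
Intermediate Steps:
(33295 - 48200)/(3958 - 24832) = -14905/(-20874) = -14905*(-1/20874) = 14905/20874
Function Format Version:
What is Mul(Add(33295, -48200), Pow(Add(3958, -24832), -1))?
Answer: Rational(14905, 20874) ≈ 0.71405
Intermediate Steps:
Mul(Add(33295, -48200), Pow(Add(3958, -24832), -1)) = Mul(-14905, Pow(-20874, -1)) = Mul(-14905, Rational(-1, 20874)) = Rational(14905, 20874)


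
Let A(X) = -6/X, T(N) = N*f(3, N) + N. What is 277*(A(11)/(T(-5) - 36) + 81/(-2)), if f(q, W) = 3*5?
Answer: -3578286/319 ≈ -11217.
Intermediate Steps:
f(q, W) = 15
T(N) = 16*N (T(N) = N*15 + N = 15*N + N = 16*N)
277*(A(11)/(T(-5) - 36) + 81/(-2)) = 277*((-6/11)/(16*(-5) - 36) + 81/(-2)) = 277*((-6*1/11)/(-80 - 36) + 81*(-½)) = 277*(-6/11/(-116) - 81/2) = 277*(-6/11*(-1/116) - 81/2) = 277*(3/638 - 81/2) = 277*(-12918/319) = -3578286/319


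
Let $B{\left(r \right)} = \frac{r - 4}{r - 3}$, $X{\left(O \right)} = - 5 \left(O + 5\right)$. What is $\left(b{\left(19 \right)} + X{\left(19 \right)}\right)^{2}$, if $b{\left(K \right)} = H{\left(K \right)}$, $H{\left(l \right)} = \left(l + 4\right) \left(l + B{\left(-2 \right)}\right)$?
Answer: $\frac{2968729}{25} \approx 1.1875 \cdot 10^{5}$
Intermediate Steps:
$X{\left(O \right)} = -25 - 5 O$ ($X{\left(O \right)} = - 5 \left(5 + O\right) = -25 - 5 O$)
$B{\left(r \right)} = \frac{-4 + r}{-3 + r}$
$H{\left(l \right)} = \left(4 + l\right) \left(\frac{6}{5} + l\right)$ ($H{\left(l \right)} = \left(l + 4\right) \left(l + \frac{-4 - 2}{-3 - 2}\right) = \left(4 + l\right) \left(l + \frac{1}{-5} \left(-6\right)\right) = \left(4 + l\right) \left(l - - \frac{6}{5}\right) = \left(4 + l\right) \left(l + \frac{6}{5}\right) = \left(4 + l\right) \left(\frac{6}{5} + l\right)$)
$b{\left(K \right)} = \frac{24}{5} + K^{2} + \frac{26 K}{5}$
$\left(b{\left(19 \right)} + X{\left(19 \right)}\right)^{2} = \left(\left(\frac{24}{5} + 19^{2} + \frac{26}{5} \cdot 19\right) - 120\right)^{2} = \left(\left(\frac{24}{5} + 361 + \frac{494}{5}\right) - 120\right)^{2} = \left(\frac{2323}{5} - 120\right)^{2} = \left(\frac{1723}{5}\right)^{2} = \frac{2968729}{25}$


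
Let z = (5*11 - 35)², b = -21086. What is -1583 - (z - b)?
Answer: -23069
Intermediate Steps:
z = 400 (z = (55 - 35)² = 20² = 400)
-1583 - (z - b) = -1583 - (400 - 1*(-21086)) = -1583 - (400 + 21086) = -1583 - 1*21486 = -1583 - 21486 = -23069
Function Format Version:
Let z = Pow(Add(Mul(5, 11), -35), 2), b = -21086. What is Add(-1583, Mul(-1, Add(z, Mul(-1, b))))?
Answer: -23069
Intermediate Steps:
z = 400 (z = Pow(Add(55, -35), 2) = Pow(20, 2) = 400)
Add(-1583, Mul(-1, Add(z, Mul(-1, b)))) = Add(-1583, Mul(-1, Add(400, Mul(-1, -21086)))) = Add(-1583, Mul(-1, Add(400, 21086))) = Add(-1583, Mul(-1, 21486)) = Add(-1583, -21486) = -23069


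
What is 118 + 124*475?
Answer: 59018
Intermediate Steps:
118 + 124*475 = 118 + 58900 = 59018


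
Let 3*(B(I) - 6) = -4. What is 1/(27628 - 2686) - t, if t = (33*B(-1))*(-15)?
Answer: 57616021/24942 ≈ 2310.0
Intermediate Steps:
B(I) = 14/3 (B(I) = 6 + (⅓)*(-4) = 6 - 4/3 = 14/3)
t = -2310 (t = (33*(14/3))*(-15) = 154*(-15) = -2310)
1/(27628 - 2686) - t = 1/(27628 - 2686) - 1*(-2310) = 1/24942 + 2310 = 57616021/24942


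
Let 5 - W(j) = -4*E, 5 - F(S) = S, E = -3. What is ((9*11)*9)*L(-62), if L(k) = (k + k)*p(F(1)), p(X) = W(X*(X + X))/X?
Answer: 193347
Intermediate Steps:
F(S) = 5 - S
W(j) = -7 (W(j) = 5 - (-4)*(-3) = 5 - 1*12 = 5 - 12 = -7)
p(X) = -7/X
L(k) = -7*k/2 (L(k) = (k + k)*(-7/(5 - 1*1)) = (2*k)*(-7/(5 - 1)) = (2*k)*(-7/4) = -7*k/2)
((9*11)*9)*L(-62) = ((9*11)*9)*(-7/2*(-62)) = (99*9)*217 = 891*217 = 193347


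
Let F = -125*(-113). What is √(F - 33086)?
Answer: I*√18961 ≈ 137.7*I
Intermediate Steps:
F = 14125
√(F - 33086) = √(14125 - 33086) = √(-18961) = I*√18961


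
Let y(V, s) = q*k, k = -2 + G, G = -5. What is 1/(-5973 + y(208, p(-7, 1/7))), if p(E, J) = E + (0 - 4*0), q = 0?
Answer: -1/5973 ≈ -0.00016742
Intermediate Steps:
p(E, J) = E (p(E, J) = E + (0 + 0) = E + 0 = E)
k = -7 (k = -2 - 5 = -7)
y(V, s) = 0 (y(V, s) = 0*(-7) = 0)
1/(-5973 + y(208, p(-7, 1/7))) = 1/(-5973 + 0) = 1/(-5973) = -1/5973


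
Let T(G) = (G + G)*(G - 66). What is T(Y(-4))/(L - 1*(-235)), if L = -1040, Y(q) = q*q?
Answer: 320/161 ≈ 1.9876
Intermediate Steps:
Y(q) = q**2
T(G) = 2*G*(-66 + G) (T(G) = (2*G)*(-66 + G) = 2*G*(-66 + G))
T(Y(-4))/(L - 1*(-235)) = (2*(-4)**2*(-66 + (-4)**2))/(-1040 - 1*(-235)) = (2*16*(-66 + 16))/(-1040 + 235) = (2*16*(-50))/(-805) = -1600*(-1/805) = 320/161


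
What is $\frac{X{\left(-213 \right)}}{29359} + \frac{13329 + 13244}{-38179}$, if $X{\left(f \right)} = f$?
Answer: $- \frac{788288834}{1120897261} \approx -0.70327$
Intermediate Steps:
$\frac{X{\left(-213 \right)}}{29359} + \frac{13329 + 13244}{-38179} = - \frac{213}{29359} + \frac{13329 + 13244}{-38179} = \left(-213\right) \frac{1}{29359} + 26573 \left(- \frac{1}{38179}\right) = - \frac{213}{29359} - \frac{26573}{38179} = - \frac{788288834}{1120897261}$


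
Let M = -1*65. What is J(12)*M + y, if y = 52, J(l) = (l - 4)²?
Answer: -4108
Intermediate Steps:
J(l) = (-4 + l)²
M = -65
J(12)*M + y = (-4 + 12)²*(-65) + 52 = 8²*(-65) + 52 = 64*(-65) + 52 = -4160 + 52 = -4108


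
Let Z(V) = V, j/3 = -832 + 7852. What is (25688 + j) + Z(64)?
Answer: 46812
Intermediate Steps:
j = 21060 (j = 3*(-832 + 7852) = 3*7020 = 21060)
(25688 + j) + Z(64) = (25688 + 21060) + 64 = 46748 + 64 = 46812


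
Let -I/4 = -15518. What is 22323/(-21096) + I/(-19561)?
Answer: -582043705/137552952 ≈ -4.2314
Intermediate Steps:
I = 62072 (I = -4*(-15518) = 62072)
22323/(-21096) + I/(-19561) = 22323/(-21096) + 62072/(-19561) = 22323*(-1/21096) + 62072*(-1/19561) = -7441/7032 - 62072/19561 = -582043705/137552952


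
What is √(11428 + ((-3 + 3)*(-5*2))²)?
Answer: 2*√2857 ≈ 106.90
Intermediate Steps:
√(11428 + ((-3 + 3)*(-5*2))²) = √(11428 + (0*(-10))²) = √(11428 + 0²) = √(11428 + 0) = √11428 = 2*√2857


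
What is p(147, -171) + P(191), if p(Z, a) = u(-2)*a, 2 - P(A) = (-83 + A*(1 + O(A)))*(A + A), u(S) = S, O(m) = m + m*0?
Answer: -13976654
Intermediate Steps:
O(m) = m (O(m) = m + 0 = m)
P(A) = 2 - 2*A*(-83 + A*(1 + A)) (P(A) = 2 - (-83 + A*(1 + A))*(A + A) = 2 - (-83 + A*(1 + A))*2*A = 2 - 2*A*(-83 + A*(1 + A)))
p(Z, a) = -2*a
p(147, -171) + P(191) = -2*(-171) + (2 - 2*191² - 2*191³ + 166*191) = 342 + (2 - 2*36481 - 2*6967871 + 31706) = 342 + (2 - 72962 - 13935742 + 31706) = 342 - 13976996 = -13976654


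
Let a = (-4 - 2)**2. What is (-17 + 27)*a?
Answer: 360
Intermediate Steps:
a = 36 (a = (-6)**2 = 36)
(-17 + 27)*a = (-17 + 27)*36 = 10*36 = 360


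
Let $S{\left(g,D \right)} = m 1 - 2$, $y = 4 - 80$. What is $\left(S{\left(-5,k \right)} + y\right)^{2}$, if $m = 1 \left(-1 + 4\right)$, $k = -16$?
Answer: $5625$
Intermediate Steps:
$m = 3$ ($m = 1 \cdot 3 = 3$)
$y = -76$ ($y = 4 - 80 = -76$)
$S{\left(g,D \right)} = 1$ ($S{\left(g,D \right)} = 3 \cdot 1 - 2 = 3 - 2 = 1$)
$\left(S{\left(-5,k \right)} + y\right)^{2} = \left(1 - 76\right)^{2} = \left(-75\right)^{2} = 5625$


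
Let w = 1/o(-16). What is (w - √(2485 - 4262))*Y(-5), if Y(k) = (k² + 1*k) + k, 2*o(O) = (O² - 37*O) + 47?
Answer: 6/179 - 15*I*√1777 ≈ 0.03352 - 632.32*I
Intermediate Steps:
o(O) = 47/2 + O²/2 - 37*O/2 (o(O) = ((O² - 37*O) + 47)/2 = (47 + O² - 37*O)/2 = 47/2 + O²/2 - 37*O/2)
Y(k) = k² + 2*k (Y(k) = (k² + k) + k = (k + k²) + k = k² + 2*k)
w = 2/895 (w = 1/(47/2 + (½)*(-16)² - 37/2*(-16)) = 1/(47/2 + (½)*256 + 296) = 1/(47/2 + 128 + 296) = 1/(895/2) = 2/895 ≈ 0.0022346)
(w - √(2485 - 4262))*Y(-5) = (2/895 - √(2485 - 4262))*(-5*(2 - 5)) = (2/895 - √(-1777))*(-5*(-3)) = (2/895 - I*√1777)*15 = 6/179 - 15*I*√1777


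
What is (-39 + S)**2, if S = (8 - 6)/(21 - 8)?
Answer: 255025/169 ≈ 1509.0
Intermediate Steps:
S = 2/13 ≈ 0.15385
(-39 + S)**2 = (-39 + 2/13)**2 = (-505/13)**2 = 255025/169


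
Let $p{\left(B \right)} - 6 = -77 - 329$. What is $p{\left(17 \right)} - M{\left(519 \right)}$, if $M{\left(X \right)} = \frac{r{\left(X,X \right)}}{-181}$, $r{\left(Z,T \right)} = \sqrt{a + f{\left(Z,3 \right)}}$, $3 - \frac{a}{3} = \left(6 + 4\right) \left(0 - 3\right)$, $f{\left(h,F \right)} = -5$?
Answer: $-400 + \frac{\sqrt{94}}{181} \approx -399.95$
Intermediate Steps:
$a = 99$ ($a = 9 - 3 \left(6 + 4\right) \left(0 - 3\right) = 9 - 3 \cdot 10 \left(-3\right) = 9 - -90 = 9 + 90 = 99$)
$r{\left(Z,T \right)} = \sqrt{94}$ ($r{\left(Z,T \right)} = \sqrt{99 - 5} = \sqrt{94}$)
$M{\left(X \right)} = - \frac{\sqrt{94}}{181}$ ($M{\left(X \right)} = \frac{\sqrt{94}}{-181} = \sqrt{94} \left(- \frac{1}{181}\right) = - \frac{\sqrt{94}}{181}$)
$p{\left(B \right)} = -400$ ($p{\left(B \right)} = 6 - 406 = -400$)
$p{\left(17 \right)} - M{\left(519 \right)} = -400 - - \frac{\sqrt{94}}{181} = -400 + \frac{\sqrt{94}}{181}$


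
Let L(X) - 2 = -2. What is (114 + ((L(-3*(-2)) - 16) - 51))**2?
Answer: 2209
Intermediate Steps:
L(X) = 0 (L(X) = 2 - 2 = 0)
(114 + ((L(-3*(-2)) - 16) - 51))**2 = (114 + ((0 - 16) - 51))**2 = (114 + (-16 - 51))**2 = (114 - 67)**2 = 47**2 = 2209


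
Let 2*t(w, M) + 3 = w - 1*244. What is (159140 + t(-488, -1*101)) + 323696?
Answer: 964937/2 ≈ 4.8247e+5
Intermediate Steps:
t(w, M) = -247/2 + w/2 (t(w, M) = -3/2 + (w - 1*244)/2 = -3/2 + (w - 244)/2 = -3/2 + (-244 + w)/2 = -3/2 + (-122 + w/2) = -247/2 + w/2)
(159140 + t(-488, -1*101)) + 323696 = (159140 + (-247/2 + (½)*(-488))) + 323696 = (159140 + (-247/2 - 244)) + 323696 = (159140 - 735/2) + 323696 = 317545/2 + 323696 = 964937/2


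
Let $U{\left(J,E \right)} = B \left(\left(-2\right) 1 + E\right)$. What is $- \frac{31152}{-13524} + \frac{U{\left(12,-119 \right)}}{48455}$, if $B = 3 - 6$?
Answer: $\frac{11472571}{4964435} \approx 2.311$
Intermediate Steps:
$B = -3$ ($B = 3 - 6 = -3$)
$U{\left(J,E \right)} = 6 - 3 E$ ($U{\left(J,E \right)} = - 3 \left(\left(-2\right) 1 + E\right) = - 3 \left(-2 + E\right) = 6 - 3 E$)
$- \frac{31152}{-13524} + \frac{U{\left(12,-119 \right)}}{48455} = - \frac{31152}{-13524} + \frac{6 - -357}{48455} = \left(-31152\right) \left(- \frac{1}{13524}\right) + \left(6 + 357\right) \frac{1}{48455} = \frac{2596}{1127} + 363 \cdot \frac{1}{48455} = \frac{2596}{1127} + \frac{33}{4405} = \frac{11472571}{4964435}$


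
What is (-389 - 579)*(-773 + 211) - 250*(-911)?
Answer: 771766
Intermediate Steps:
(-389 - 579)*(-773 + 211) - 250*(-911) = -968*(-562) + 227750 = 544016 + 227750 = 771766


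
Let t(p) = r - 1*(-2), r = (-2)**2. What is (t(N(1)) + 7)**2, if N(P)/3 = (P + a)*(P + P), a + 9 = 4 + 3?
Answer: 169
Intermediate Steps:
a = -2 (a = -9 + (4 + 3) = -9 + 7 = -2)
r = 4
N(P) = 6*P*(-2 + P) (N(P) = 3*((P - 2)*(P + P)) = 3*((-2 + P)*(2*P)) = 3*(2*P*(-2 + P)) = 6*P*(-2 + P))
t(p) = 6 (t(p) = 4 - 1*(-2) = 4 + 2 = 6)
(t(N(1)) + 7)**2 = (6 + 7)**2 = 13**2 = 169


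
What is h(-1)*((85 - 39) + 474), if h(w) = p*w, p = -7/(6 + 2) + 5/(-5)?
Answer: 975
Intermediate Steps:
p = -15/8 (p = -7/8 + 5*(-1/5) = -7*1/8 - 1 = -7/8 - 1 = -15/8 ≈ -1.8750)
h(w) = -15*w/8
h(-1)*((85 - 39) + 474) = (-15/8*(-1))*((85 - 39) + 474) = 15*(46 + 474)/8 = (15/8)*520 = 975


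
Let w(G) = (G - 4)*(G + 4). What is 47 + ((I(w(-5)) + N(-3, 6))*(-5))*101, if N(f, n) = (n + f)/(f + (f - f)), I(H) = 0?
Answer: 552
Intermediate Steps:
w(G) = (-4 + G)*(4 + G)
N(f, n) = (f + n)/f (N(f, n) = (f + n)/(f + 0) = (f + n)/f)
47 + ((I(w(-5)) + N(-3, 6))*(-5))*101 = 47 + ((0 + (-3 + 6)/(-3))*(-5))*101 = 47 + ((0 - 1/3*3)*(-5))*101 = 47 + ((0 - 1)*(-5))*101 = 47 - 1*(-5)*101 = 47 + 5*101 = 47 + 505 = 552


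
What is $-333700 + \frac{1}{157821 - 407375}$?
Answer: $- \frac{83276169801}{249554} \approx -3.337 \cdot 10^{5}$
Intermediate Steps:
$-333700 + \frac{1}{157821 - 407375} = -333700 + \frac{1}{-249554} = -333700 - \frac{1}{249554} = - \frac{83276169801}{249554}$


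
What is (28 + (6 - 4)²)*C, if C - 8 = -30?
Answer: -704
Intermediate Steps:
C = -22 (C = 8 - 30 = -22)
(28 + (6 - 4)²)*C = (28 + (6 - 4)²)*(-22) = (28 + 2²)*(-22) = (28 + 4)*(-22) = 32*(-22) = -704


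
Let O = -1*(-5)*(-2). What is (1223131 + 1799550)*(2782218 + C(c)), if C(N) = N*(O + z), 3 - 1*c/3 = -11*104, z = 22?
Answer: 8534570030310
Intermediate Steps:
O = -10 (O = 5*(-2) = -10)
c = 3441 (c = 9 - (-33)*104 = 9 - 3*(-1144) = 9 + 3432 = 3441)
C(N) = 12*N (C(N) = N*(-10 + 22) = N*12 = 12*N)
(1223131 + 1799550)*(2782218 + C(c)) = (1223131 + 1799550)*(2782218 + 12*3441) = 3022681*(2782218 + 41292) = 3022681*2823510 = 8534570030310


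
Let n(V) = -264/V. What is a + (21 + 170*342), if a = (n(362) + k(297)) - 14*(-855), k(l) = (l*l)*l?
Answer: 4754544792/181 ≈ 2.6268e+7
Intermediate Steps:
k(l) = l**3 (k(l) = l**2*l = l**3)
a = 4744017651/181 (a = (-264/362 + 297**3) - 14*(-855) = (-264*1/362 + 26198073) + 11970 = (-132/181 + 26198073) + 11970 = 4741851081/181 + 11970 = 4744017651/181 ≈ 2.6210e+7)
a + (21 + 170*342) = 4744017651/181 + (21 + 170*342) = 4744017651/181 + (21 + 58140) = 4744017651/181 + 58161 = 4754544792/181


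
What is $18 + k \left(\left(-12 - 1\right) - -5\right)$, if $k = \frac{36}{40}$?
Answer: $\frac{54}{5} \approx 10.8$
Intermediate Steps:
$k = \frac{9}{10}$ ($k = 36 \cdot \frac{1}{40} = \frac{9}{10} \approx 0.9$)
$18 + k \left(\left(-12 - 1\right) - -5\right) = 18 + \frac{9 \left(\left(-12 - 1\right) - -5\right)}{10} = 18 + \frac{9 \left(-13 + 5\right)}{10} = 18 + \frac{9}{10} \left(-8\right) = 18 - \frac{36}{5} = \frac{54}{5}$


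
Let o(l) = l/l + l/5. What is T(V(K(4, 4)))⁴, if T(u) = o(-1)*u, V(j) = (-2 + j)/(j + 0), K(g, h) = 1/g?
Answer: 614656/625 ≈ 983.45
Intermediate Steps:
K(g, h) = 1/g
o(l) = 1 + l/5 (o(l) = 1 + l*(⅕) = 1 + l/5)
V(j) = (-2 + j)/j
T(u) = 4*u/5 (T(u) = (1 + (⅕)*(-1))*u = (1 - ⅕)*u = 4*u/5)
T(V(K(4, 4)))⁴ = (4*((-2 + 1/4)/(1/4))/5)⁴ = (4*((-2 + ¼)/(¼))/5)⁴ = (4*(4*(-7/4))/5)⁴ = ((⅘)*(-7))⁴ = (-28/5)⁴ = 614656/625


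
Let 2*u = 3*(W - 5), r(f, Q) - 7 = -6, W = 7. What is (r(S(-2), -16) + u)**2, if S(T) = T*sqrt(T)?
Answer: 16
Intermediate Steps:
S(T) = T**(3/2)
r(f, Q) = 1 (r(f, Q) = 7 - 6 = 1)
u = 3 (u = (3*(7 - 5))/2 = (3*2)/2 = (1/2)*6 = 3)
(r(S(-2), -16) + u)**2 = (1 + 3)**2 = 4**2 = 16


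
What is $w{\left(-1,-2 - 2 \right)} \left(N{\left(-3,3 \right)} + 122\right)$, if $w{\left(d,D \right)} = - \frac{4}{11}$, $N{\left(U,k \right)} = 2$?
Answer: $- \frac{496}{11} \approx -45.091$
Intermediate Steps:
$w{\left(d,D \right)} = - \frac{4}{11}$ ($w{\left(d,D \right)} = \left(-4\right) \frac{1}{11} = - \frac{4}{11}$)
$w{\left(-1,-2 - 2 \right)} \left(N{\left(-3,3 \right)} + 122\right) = - \frac{4 \left(2 + 122\right)}{11} = \left(- \frac{4}{11}\right) 124 = - \frac{496}{11}$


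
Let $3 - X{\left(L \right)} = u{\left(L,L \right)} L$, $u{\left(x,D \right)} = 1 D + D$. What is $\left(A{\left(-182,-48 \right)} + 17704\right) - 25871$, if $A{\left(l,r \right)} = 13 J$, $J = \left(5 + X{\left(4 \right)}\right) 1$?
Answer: $-8479$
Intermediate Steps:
$u{\left(x,D \right)} = 2 D$ ($u{\left(x,D \right)} = D + D = 2 D$)
$X{\left(L \right)} = 3 - 2 L^{2}$ ($X{\left(L \right)} = 3 - 2 L L = 3 - 2 L^{2}$)
$J = -24$ ($J = \left(5 + \left(3 - 2 \cdot 4^{2}\right)\right) 1 = \left(5 + \left(3 - 32\right)\right) 1 = \left(5 - 29\right) 1 = \left(-24\right) 1 = -24$)
$A{\left(l,r \right)} = -312$ ($A{\left(l,r \right)} = 13 \left(-24\right) = -312$)
$\left(A{\left(-182,-48 \right)} + 17704\right) - 25871 = \left(-312 + 17704\right) - 25871 = 17392 - 25871 = -8479$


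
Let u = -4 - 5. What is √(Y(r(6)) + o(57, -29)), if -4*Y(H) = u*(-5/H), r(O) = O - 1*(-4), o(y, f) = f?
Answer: I*√482/4 ≈ 5.4886*I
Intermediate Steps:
u = -9
r(O) = 4 + O (r(O) = O + 4 = 4 + O)
Y(H) = -45/(4*H) (Y(H) = -(-9)*(-5/H)/4 = -45/(4*H))
√(Y(r(6)) + o(57, -29)) = √(-45/(4*(4 + 6)) - 29) = √(-45/4/10 - 29) = √(-45/4*⅒ - 29) = √(-9/8 - 29) = √(-241/8) = I*√482/4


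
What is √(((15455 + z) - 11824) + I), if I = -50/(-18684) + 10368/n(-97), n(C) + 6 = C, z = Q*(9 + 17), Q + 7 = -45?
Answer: √224097920742522/320742 ≈ 46.673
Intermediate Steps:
Q = -52 (Q = -7 - 45 = -52)
z = -1352 (z = -52*(9 + 17) = -52*26 = -1352)
n(C) = -6 + C
I = -96855281/962226 (I = -50/(-18684) + 10368/(-6 - 97) = -50*(-1/18684) + 10368/(-103) = 25/9342 + 10368*(-1/103) = 25/9342 - 10368/103 = -96855281/962226 ≈ -100.66)
√(((15455 + z) - 11824) + I) = √(((15455 - 1352) - 11824) - 96855281/962226) = √((14103 - 11824) - 96855281/962226) = √(2279 - 96855281/962226) = √(2096057773/962226) = √224097920742522/320742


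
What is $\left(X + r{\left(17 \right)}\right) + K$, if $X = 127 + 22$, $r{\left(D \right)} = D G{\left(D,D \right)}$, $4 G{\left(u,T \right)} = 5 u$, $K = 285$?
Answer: $\frac{3181}{4} \approx 795.25$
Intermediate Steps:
$G{\left(u,T \right)} = \frac{5 u}{4}$
$r{\left(D \right)} = \frac{5 D^{2}}{4}$ ($r{\left(D \right)} = D \frac{5 D}{4} = \frac{5 D^{2}}{4}$)
$X = 149$
$\left(X + r{\left(17 \right)}\right) + K = \left(149 + \frac{5 \cdot 17^{2}}{4}\right) + 285 = \left(149 + \frac{5}{4} \cdot 289\right) + 285 = \left(149 + \frac{1445}{4}\right) + 285 = \frac{2041}{4} + 285 = \frac{3181}{4}$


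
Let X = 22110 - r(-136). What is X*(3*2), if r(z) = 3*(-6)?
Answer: 132768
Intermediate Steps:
r(z) = -18
X = 22128 (X = 22110 - 1*(-18) = 22110 + 18 = 22128)
X*(3*2) = 22128*(3*2) = 22128*6 = 132768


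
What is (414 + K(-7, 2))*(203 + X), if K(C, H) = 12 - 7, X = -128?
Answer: 31425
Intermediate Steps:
K(C, H) = 5
(414 + K(-7, 2))*(203 + X) = (414 + 5)*(203 - 128) = 419*75 = 31425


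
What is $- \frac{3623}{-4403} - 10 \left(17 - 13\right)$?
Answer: $- \frac{172497}{4403} \approx -39.177$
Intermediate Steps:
$- \frac{3623}{-4403} - 10 \left(17 - 13\right) = \left(-3623\right) \left(- \frac{1}{4403}\right) - 10 \cdot 4 = \frac{3623}{4403} - 40 = - \frac{172497}{4403}$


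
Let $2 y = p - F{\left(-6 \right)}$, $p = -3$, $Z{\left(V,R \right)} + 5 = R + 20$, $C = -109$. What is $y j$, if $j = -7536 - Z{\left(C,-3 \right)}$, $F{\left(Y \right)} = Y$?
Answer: $-11322$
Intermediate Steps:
$Z{\left(V,R \right)} = 15 + R$ ($Z{\left(V,R \right)} = -5 + \left(R + 20\right) = -5 + \left(20 + R\right) = 15 + R$)
$y = \frac{3}{2}$ ($y = \frac{-3 - -6}{2} = \frac{-3 + 6}{2} = \frac{1}{2} \cdot 3 = \frac{3}{2} \approx 1.5$)
$j = -7548$ ($j = -7536 - \left(15 - 3\right) = -7536 - 12 = -7548$)
$y j = \frac{3}{2} \left(-7548\right) = -11322$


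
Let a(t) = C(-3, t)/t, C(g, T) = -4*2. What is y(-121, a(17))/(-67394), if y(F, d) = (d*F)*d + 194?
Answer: -24161/9738433 ≈ -0.0024810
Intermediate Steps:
C(g, T) = -8
a(t) = -8/t
y(F, d) = 194 + F*d**2 (y(F, d) = (F*d)*d + 194 = F*d**2 + 194 = 194 + F*d**2)
y(-121, a(17))/(-67394) = (194 - 121*(-8/17)**2)/(-67394) = (194 - 121*(-8*1/17)**2)*(-1/67394) = (194 - 121*(-8/17)**2)*(-1/67394) = (194 - 121*64/289)*(-1/67394) = (194 - 7744/289)*(-1/67394) = (48322/289)*(-1/67394) = -24161/9738433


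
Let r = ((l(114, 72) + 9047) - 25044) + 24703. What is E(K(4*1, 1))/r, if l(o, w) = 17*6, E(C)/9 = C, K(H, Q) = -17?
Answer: -51/2936 ≈ -0.017371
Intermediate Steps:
E(C) = 9*C
l(o, w) = 102
r = 8808 (r = ((102 + 9047) - 25044) + 24703 = (9149 - 25044) + 24703 = -15895 + 24703 = 8808)
E(K(4*1, 1))/r = (9*(-17))/8808 = -153*1/8808 = -51/2936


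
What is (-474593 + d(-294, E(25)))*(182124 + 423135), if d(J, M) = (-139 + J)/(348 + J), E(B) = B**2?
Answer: -574513075735/2 ≈ -2.8726e+11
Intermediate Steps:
d(J, M) = (-139 + J)/(348 + J)
(-474593 + d(-294, E(25)))*(182124 + 423135) = (-474593 + (-139 - 294)/(348 - 294))*(182124 + 423135) = (-474593 - 433/54)*605259 = -25628455/54*605259 = -574513075735/2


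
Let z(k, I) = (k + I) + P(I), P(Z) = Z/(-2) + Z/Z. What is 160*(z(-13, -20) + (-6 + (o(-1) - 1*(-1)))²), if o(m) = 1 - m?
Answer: -2080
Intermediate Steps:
P(Z) = 1 - Z/2 (P(Z) = Z*(-½) + 1 = -Z/2 + 1 = 1 - Z/2)
z(k, I) = 1 + k + I/2 (z(k, I) = (k + I) + (1 - I/2) = (I + k) + (1 - I/2) = 1 + k + I/2)
160*(z(-13, -20) + (-6 + (o(-1) - 1*(-1)))²) = 160*((1 - 13 + (½)*(-20)) + (-6 + ((1 - 1*(-1)) - 1*(-1)))²) = 160*((1 - 13 - 10) + (-6 + ((1 + 1) + 1))²) = 160*(-22 + (-6 + (2 + 1))²) = 160*(-22 + (-6 + 3)²) = 160*(-22 + (-3)²) = 160*(-22 + 9) = 160*(-13) = -2080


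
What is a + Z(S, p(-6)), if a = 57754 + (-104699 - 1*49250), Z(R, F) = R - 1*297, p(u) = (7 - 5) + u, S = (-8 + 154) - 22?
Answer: -96368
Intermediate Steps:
S = 124 (S = 146 - 22 = 124)
p(u) = 2 + u
Z(R, F) = -297 + R (Z(R, F) = R - 297 = -297 + R)
a = -96195 (a = 57754 + (-104699 - 49250) = 57754 - 153949 = -96195)
a + Z(S, p(-6)) = -96195 + (-297 + 124) = -96195 - 173 = -96368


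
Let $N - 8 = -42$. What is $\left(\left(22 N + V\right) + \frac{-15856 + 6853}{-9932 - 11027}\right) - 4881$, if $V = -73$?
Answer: $- \frac{119499215}{20959} \approx -5701.6$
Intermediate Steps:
$N = -34$ ($N = 8 - 42 = -34$)
$\left(\left(22 N + V\right) + \frac{-15856 + 6853}{-9932 - 11027}\right) - 4881 = \left(\left(22 \left(-34\right) - 73\right) + \frac{-15856 + 6853}{-9932 - 11027}\right) - 4881 = \left(\left(-748 - 73\right) - \frac{9003}{-20959}\right) - 4881 = \left(-821 - - \frac{9003}{20959}\right) - 4881 = \left(-821 + \frac{9003}{20959}\right) - 4881 = - \frac{17198336}{20959} - 4881 = - \frac{119499215}{20959}$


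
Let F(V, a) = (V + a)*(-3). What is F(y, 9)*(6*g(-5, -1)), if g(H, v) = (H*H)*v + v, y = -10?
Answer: -468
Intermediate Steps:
g(H, v) = v + v*H² (g(H, v) = H²*v + v = v*H² + v = v + v*H²)
F(V, a) = -3*V - 3*a
F(y, 9)*(6*g(-5, -1)) = (-3*(-10) - 3*9)*(6*(-(1 + (-5)²))) = (30 - 27)*(6*(-(1 + 25))) = 3*(6*(-1*26)) = 3*(6*(-26)) = 3*(-156) = -468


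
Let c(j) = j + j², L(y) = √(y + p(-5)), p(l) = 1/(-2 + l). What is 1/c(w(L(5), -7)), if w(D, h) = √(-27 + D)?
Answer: -I*√7/(√(189 - √238) - I*√34 + 27*I*√7) ≈ -0.038766 - 0.0077849*I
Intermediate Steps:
L(y) = √(-⅐ + y) (L(y) = √(y + 1/(-2 - 5)) = √(y + 1/(-7)) = √(y - ⅐) = √(-⅐ + y))
1/c(w(L(5), -7)) = 1/(√(-27 + √(-7 + 49*5)/7)*(1 + √(-27 + √(-7 + 49*5)/7))) = 1/(√(-27 + √(-7 + 245)/7)*(1 + √(-27 + √(-7 + 245)/7))) = 1/(√(-27 + √238/7)*(1 + √(-27 + √238/7))) = 1/((1 + √(-27 + √238/7))*√(-27 + √238/7))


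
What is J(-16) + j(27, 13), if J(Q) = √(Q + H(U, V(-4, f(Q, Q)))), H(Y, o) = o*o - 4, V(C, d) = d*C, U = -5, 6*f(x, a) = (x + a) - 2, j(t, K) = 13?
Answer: 13 + 2*√1111/3 ≈ 35.221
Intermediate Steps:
f(x, a) = -⅓ + a/6 + x/6 (f(x, a) = ((x + a) - 2)/6 = ((a + x) - 2)/6 = (-2 + a + x)/6 = -⅓ + a/6 + x/6)
V(C, d) = C*d
H(Y, o) = -4 + o² (H(Y, o) = o² - 4 = -4 + o²)
J(Q) = √(-4 + Q + (4/3 - 4*Q/3)²) (J(Q) = √(Q + (-4 + (-4*(-⅓ + Q/6 + Q/6))²)) = √(Q + (-4 + (-4*(-⅓ + Q/3))²)) = √(Q + (-4 + (4/3 - 4*Q/3)²)) = √(-4 + Q + (4/3 - 4*Q/3)²))
J(-16) + j(27, 13) = √(-20 - 23*(-16) + 16*(-16)²)/3 + 13 = √(-20 + 368 + 16*256)/3 + 13 = √(-20 + 368 + 4096)/3 + 13 = √4444/3 + 13 = (2*√1111)/3 + 13 = 2*√1111/3 + 13 = 13 + 2*√1111/3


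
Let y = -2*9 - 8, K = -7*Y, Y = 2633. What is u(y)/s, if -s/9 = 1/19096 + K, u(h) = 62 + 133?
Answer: 248248/211175025 ≈ 0.0011756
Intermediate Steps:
K = -18431 (K = -7*2633 = -18431)
y = -26 (y = -18 - 8 = -26)
u(h) = 195
s = 3167625375/19096 (s = -9*(1/19096 - 18431) = -9*(-351958375/19096) = 3167625375/19096 ≈ 1.6588e+5)
u(y)/s = 195/(3167625375/19096) = 195*(19096/3167625375) = 248248/211175025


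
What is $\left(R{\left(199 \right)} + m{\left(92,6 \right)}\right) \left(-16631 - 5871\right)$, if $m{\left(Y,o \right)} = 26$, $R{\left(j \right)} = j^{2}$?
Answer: $-891686754$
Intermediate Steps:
$\left(R{\left(199 \right)} + m{\left(92,6 \right)}\right) \left(-16631 - 5871\right) = \left(199^{2} + 26\right) \left(-16631 - 5871\right) = \left(39601 + 26\right) \left(-22502\right) = 39627 \left(-22502\right) = -891686754$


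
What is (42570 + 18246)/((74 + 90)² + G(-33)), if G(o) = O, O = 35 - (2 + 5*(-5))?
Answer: 30408/13477 ≈ 2.2563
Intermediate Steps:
O = 58 (O = 35 - (2 - 25) = 35 - 1*(-23) = 35 + 23 = 58)
G(o) = 58
(42570 + 18246)/((74 + 90)² + G(-33)) = (42570 + 18246)/((74 + 90)² + 58) = 60816/(164² + 58) = 60816/(26896 + 58) = 60816/26954 = 60816*(1/26954) = 30408/13477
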